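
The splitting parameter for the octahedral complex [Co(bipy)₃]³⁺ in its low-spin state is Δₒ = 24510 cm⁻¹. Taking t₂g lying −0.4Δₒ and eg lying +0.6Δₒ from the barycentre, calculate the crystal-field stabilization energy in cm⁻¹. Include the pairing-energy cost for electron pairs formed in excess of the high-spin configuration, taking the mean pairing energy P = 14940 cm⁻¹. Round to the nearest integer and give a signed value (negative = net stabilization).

-28944

bipy is neutral, so the +3 overall charge sits on Co: oxidation state +3.
Co³⁺: group 9, so d-count = 9 − 3 = 6.
The d⁶ electrons fill as t₂g⁶ eg⁰.
The orbital stabilization is -2.4Δₒ = -2.4 × 24510 = -58824 cm⁻¹.
High-spin d⁶ would be t₂g⁴ eg² with 1 pair; low-spin has 3, so 2 excess pairs cost +2P = +29880 cm⁻¹.
Combining: -58824 + 29880 = -28944 cm⁻¹.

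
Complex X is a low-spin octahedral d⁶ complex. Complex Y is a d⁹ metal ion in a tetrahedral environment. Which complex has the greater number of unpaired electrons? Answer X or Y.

Y

X: t2g^6 e_g^0 → 0 unpaired.
Y: With tetrahedral geometry the complex is necessarily high-spin; e^4 t2^5 → 1 unpaired.
So Y has more unpaired electrons.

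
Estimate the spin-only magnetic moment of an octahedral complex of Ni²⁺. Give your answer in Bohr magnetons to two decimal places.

2.83 Bohr magnetons

Ni is in group 10, so Ni²⁺ is d⁸ (10 − 2 = 8).
Configuration: t₂g⁶ eg² → 2 unpaired electrons.
μ(spin-only) = √[2(2+2)] = √8 ≈ 2.83 Bohr magnetons.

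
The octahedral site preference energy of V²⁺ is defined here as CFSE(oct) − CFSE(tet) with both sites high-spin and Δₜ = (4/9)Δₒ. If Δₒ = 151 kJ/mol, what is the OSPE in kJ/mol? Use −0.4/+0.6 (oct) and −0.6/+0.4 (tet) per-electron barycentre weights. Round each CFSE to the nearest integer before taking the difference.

-127

Group 5 minus oxidation state +2 gives a d³ configuration for V²⁺.
In an octahedral site d³ (HS) is t2g^3 e_g^0, giving CFSE(oct) = -1.2Δₒ = -181 kJ/mol.
In a tetrahedral site the filling is e^2 t2^1: CFSE(tet) = -0.8Δₜ = -0.8 × (4/9)(151) = -54 kJ/mol.
OSPE = CFSE(oct) − CFSE(tet) = -181 − (-54) = -127 kJ/mol.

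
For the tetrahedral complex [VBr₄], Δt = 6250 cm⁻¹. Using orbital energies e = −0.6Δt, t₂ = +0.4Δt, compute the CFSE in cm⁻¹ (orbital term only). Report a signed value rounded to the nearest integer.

-3750

Each Br⁻ contributes -1; 4 × (-1) = -4. With overall charge +0, V is in the +4 oxidation state.
V sits in group 5; removing 4 electrons leaves V⁴⁺ with 5 − 4 = 1 d electrons.
With tetrahedral geometry the complex is necessarily high-spin.
Configuration: e¹ t₂⁰.
CFSE(orbital) = 1×(-0.6Δt) + 0×(0.4Δt) = -0.6Δt; with Δt = 6250 cm⁻¹ that is -3750 cm⁻¹.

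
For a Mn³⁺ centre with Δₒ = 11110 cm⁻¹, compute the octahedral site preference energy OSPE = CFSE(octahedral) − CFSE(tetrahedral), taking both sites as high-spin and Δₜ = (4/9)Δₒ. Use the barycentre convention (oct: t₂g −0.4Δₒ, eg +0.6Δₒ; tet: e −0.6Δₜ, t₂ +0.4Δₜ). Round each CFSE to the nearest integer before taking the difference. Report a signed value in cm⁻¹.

-4691

Group 7 minus oxidation state +3 gives a d⁴ configuration for Mn³⁺.
Octahedral high-spin t2g^3 e_g^1: CFSE = -0.6 × 11110 = -6666 cm⁻¹.
In a tetrahedral site the filling is e^2 t2^2: CFSE(tet) = -0.4Δₜ = -0.4 × (4/9)(11110) = -1975 cm⁻¹.
OSPE = -6666 − (-1975) = -4691 cm⁻¹.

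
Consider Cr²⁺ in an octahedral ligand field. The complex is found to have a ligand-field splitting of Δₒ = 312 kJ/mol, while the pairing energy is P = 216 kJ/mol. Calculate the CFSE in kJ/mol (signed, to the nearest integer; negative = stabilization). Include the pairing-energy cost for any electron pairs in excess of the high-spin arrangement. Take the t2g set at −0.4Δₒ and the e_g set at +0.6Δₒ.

-283

Group 6 minus oxidation state +2 gives a d⁴ configuration for Cr²⁺.
Since Δₒ = 312 kJ/mol > P = 216 kJ/mol, the complex adopts the low-spin configuration.
Configuration: t2g^4 e_g^0.
Orbital CFSE = -1.6Δₒ = -1.6 × 312 = -499 kJ/mol.
Excess pairs vs high-spin: 1 − 0 = 1; pairing cost = +216 kJ/mol.
Net CFSE = -499 + 216 = -283 kJ/mol.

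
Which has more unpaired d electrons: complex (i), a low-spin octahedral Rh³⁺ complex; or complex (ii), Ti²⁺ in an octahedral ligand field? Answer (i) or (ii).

(i): Rh³⁺: group 9, so d-count = 9 − 3 = 6; t₂g⁶ eg⁰ → 0 unpaired.
(ii): Group 4 minus oxidation state +2 gives a d² configuration for Ti²⁺; t₂g² eg⁰ → 2 unpaired.
So (ii) has more unpaired electrons.

(ii)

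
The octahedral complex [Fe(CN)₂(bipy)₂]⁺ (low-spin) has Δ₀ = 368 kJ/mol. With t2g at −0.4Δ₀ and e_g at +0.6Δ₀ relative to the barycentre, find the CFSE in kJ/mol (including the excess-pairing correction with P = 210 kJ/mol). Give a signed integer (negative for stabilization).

Ligand charges: 2×(-1) from CN⁻ and 2×(+0) from bipy sum to -2; with overall charge +1, Fe is +3.
Fe is in group 8, so Fe³⁺ is d⁵ (8 − 3 = 5).
The d⁵ electrons fill as t2g^5 e_g^0.
Orbital CFSE = 5(-0.4) + 0(0.6) = -2.0Δ₀ = -2.0 × 368 = -736 kJ/mol.
Pairing penalty: 2 pairs vs 0 in the high-spin reference → 2 extra × P = 420 kJ/mol.
Net CFSE = -736 + 420 = -316 kJ/mol.

-316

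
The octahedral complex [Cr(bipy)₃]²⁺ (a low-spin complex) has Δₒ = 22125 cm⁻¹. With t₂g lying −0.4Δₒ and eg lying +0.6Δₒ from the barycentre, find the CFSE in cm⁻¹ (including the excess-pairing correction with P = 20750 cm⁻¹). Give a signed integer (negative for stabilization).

bipy is neutral, so the +2 overall charge sits on Cr: oxidation state +2.
Cr is in group 6, so Cr²⁺ is d⁴ (6 − 2 = 4).
Configuration: t₂g⁴ eg⁰.
The orbital stabilization is -1.6Δₒ = -1.6 × 22125 = -35400 cm⁻¹.
High-spin d⁴ would be t₂g³ eg¹ with 0 pairs; low-spin has 1, so 1 excess pair costs +1P = +20750 cm⁻¹.
Net CFSE = -35400 + 20750 = -14650 cm⁻¹.

-14650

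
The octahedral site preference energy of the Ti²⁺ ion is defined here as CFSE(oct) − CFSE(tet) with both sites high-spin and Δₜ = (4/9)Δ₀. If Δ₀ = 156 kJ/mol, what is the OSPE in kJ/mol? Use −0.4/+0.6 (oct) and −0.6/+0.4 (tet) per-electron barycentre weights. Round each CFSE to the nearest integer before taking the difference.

-42

Ti is in group 4, so Ti²⁺ is d² (4 − 2 = 2).
In an octahedral site d² (HS) is t2g^2 e_g^0, giving CFSE(oct) = -0.8Δ₀ = -125 kJ/mol.
Tetrahedral: e^2 t2^0, CFSE = 2(−0.6) + 0(+0.4) = -1.2Δₜ = -1.2 × (4/9) × 156 = -83 kJ/mol.
OSPE = -125 − (-83) = -42 kJ/mol.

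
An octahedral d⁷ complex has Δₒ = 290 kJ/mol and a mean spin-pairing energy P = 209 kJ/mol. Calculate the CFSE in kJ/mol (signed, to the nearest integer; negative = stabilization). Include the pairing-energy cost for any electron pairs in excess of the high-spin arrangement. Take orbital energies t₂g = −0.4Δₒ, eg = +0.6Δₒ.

With Δₒ > P the complex is low-spin.
Configuration: t₂g⁶ eg¹.
Orbital CFSE = -1.8Δₒ = -1.8 × 290 = -522 kJ/mol.
Excess pairs vs high-spin: 3 − 2 = 1; pairing cost = +209 kJ/mol.
Net CFSE = -522 + 209 = -313 kJ/mol.

-313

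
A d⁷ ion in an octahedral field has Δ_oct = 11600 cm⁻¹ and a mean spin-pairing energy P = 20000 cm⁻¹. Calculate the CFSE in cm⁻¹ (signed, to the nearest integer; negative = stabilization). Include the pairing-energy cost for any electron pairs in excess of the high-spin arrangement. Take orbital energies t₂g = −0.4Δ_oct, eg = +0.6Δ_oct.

With Δ_oct < P the complex is high-spin.
Configuration: t₂g⁵ eg².
Orbital CFSE = -0.8Δ_oct = -0.8 × 11600 = -9280 cm⁻¹.
High-spin has no excess pairs, so no pairing correction applies.

-9280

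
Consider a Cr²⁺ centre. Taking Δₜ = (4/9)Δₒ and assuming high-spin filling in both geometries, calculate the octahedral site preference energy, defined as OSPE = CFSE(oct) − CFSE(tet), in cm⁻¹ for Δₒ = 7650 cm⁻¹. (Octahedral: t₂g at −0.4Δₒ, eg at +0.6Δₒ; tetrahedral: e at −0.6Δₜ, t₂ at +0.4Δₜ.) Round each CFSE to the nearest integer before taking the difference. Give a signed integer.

-3230

Cr is in group 6, so Cr²⁺ is d⁴ (6 − 2 = 4).
In an octahedral site d⁴ (HS) is t₂g³ eg¹, giving CFSE(oct) = -0.6Δₒ = -4590 cm⁻¹.
Tetrahedral: e² t₂², CFSE = 2(−0.6) + 2(+0.4) = -0.4Δₜ = -0.4 × (4/9) × 7650 = -1360 cm⁻¹.
OSPE = CFSE(oct) − CFSE(tet) = -4590 − (-1360) = -3230 cm⁻¹.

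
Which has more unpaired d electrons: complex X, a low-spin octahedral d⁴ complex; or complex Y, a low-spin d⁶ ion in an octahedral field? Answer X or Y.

X

X: t₂g⁴ eg⁰ → 2 unpaired.
Y: t2g^6 e_g^0 → 0 unpaired.
So X has more unpaired electrons.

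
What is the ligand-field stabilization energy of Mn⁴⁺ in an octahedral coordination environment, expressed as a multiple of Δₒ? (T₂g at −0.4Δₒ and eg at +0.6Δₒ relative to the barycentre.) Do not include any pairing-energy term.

-1.2 Δₒ

Group 7 minus oxidation state +4 gives a d³ configuration for Mn⁴⁺.
For octahedral d³ the high- and low-spin configurations coincide.
Configuration: t₂g³ eg⁰.
CFSE = 3(-0.4Δₒ) + 0(0.6Δₒ) = -1.2Δₒ + 0.0Δₒ = -1.2Δₒ.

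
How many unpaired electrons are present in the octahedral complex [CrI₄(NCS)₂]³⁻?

Ligand charges: 4×(-1) from I⁻ and 2×(-1) from NCS⁻ sum to -6; with overall charge -3, Cr is +3.
Cr³⁺: group 6, so d-count = 6 − 3 = 3.
Configuration: t₂g³ eg⁰, giving 3 unpaired electrons.

3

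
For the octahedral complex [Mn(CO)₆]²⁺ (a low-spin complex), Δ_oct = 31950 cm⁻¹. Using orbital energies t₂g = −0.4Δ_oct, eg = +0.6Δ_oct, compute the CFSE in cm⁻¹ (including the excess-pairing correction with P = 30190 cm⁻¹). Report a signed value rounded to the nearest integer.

-3520

CO is neutral, so the +2 overall charge sits on Mn: oxidation state +2.
Mn²⁺: group 7, so d-count = 7 − 2 = 5.
Configuration: t₂g⁵ eg⁰.
CFSE(orbital) = 5×(-0.4Δ_oct) + 0×(0.6Δ_oct) = -2.0Δ_oct; with Δ_oct = 31950 cm⁻¹ that is -63900 cm⁻¹.
Pairing penalty: 2 pairs vs 0 in the high-spin reference → 2 extra × P = 60380 cm⁻¹.
Net CFSE = -63900 + 60380 = -3520 cm⁻¹.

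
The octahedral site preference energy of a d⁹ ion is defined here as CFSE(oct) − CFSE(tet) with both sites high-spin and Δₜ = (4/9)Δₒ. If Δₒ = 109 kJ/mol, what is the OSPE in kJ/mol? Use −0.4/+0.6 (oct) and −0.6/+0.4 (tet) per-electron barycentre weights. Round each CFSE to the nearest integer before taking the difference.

Octahedral (high-spin): t2g^6 e_g^3, CFSE = 6(−0.4) + 3(+0.6) = -0.6Δₒ = -0.6 × 109 = -65 kJ/mol.
Tetrahedral: e^4 t2^5, CFSE = 4(−0.6) + 5(+0.4) = -0.4Δₜ = -0.4 × (4/9) × 109 = -19 kJ/mol.
OSPE = CFSE(oct) − CFSE(tet) = -65 − (-19) = -46 kJ/mol.

-46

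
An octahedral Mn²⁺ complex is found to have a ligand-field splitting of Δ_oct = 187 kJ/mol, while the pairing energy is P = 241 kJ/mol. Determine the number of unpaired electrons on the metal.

Group 7 minus oxidation state +2 gives a d⁵ configuration for Mn²⁺.
Since Δ_oct = 187 kJ/mol < P = 241 kJ/mol, the complex adopts the high-spin configuration.
That gives t2g^3 e_g^2.
Unpaired electrons: 5.

5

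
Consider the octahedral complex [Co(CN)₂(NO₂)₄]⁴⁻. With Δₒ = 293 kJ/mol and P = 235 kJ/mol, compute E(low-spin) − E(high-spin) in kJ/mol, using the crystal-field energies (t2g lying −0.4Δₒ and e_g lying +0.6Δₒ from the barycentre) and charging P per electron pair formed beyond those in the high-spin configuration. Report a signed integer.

Ligand charges: 2×(-1) from CN⁻ and 4×(-1) from NO₂⁻ sum to -6; with overall charge -4, Co is +2.
Group 9 minus oxidation state +2 gives a d⁷ configuration for Co²⁺.
High-spin d⁷ fills as t2g^5 e_g^2 with CFSE 5(−0.4) + 2(+0.6) = -0.8Δₒ = -234 kJ/mol.
Low-spin: t2g^6 e_g^1, orbital CFSE = -1.8Δₒ = -527 kJ/mol; plus 1 excess pair × P = +235 kJ/mol; total -292 kJ/mol.
Thus E(LS) − E(HS) = -58 kJ/mol.

-58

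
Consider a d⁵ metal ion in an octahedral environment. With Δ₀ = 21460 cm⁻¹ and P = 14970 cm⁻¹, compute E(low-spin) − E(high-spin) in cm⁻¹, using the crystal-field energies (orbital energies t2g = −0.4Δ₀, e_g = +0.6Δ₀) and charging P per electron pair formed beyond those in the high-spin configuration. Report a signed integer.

-12980

High-spin d⁵ fills as t2g^3 e_g^2 with CFSE 3(−0.4) + 2(+0.6) = 0.0Δ₀ = 0 cm⁻¹.
Low-spin: t2g^5 e_g^0, orbital CFSE = -2.0Δ₀ = -42920 cm⁻¹; plus 2 excess pairs × P = +29940 cm⁻¹; total -12980 cm⁻¹.
E(LS) − E(HS) = -12980 − (0) = -12980 cm⁻¹.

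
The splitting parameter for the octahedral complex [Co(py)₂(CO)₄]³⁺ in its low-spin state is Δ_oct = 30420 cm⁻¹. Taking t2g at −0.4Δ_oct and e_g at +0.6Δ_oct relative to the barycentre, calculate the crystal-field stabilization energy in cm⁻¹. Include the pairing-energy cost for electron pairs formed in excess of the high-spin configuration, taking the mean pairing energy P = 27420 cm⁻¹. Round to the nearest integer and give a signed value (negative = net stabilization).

-18168

Ligand charges: 2×(+0) from py and 4×(+0) from CO sum to +0; with overall charge +3, Co is +3.
Co³⁺: group 9, so d-count = 9 − 3 = 6.
Electron filling gives t2g^6 e_g^0.
Orbital CFSE = 6(-0.4) + 0(0.6) = -2.4Δ_oct = -2.4 × 30420 = -73008 cm⁻¹.
Relative to high-spin t2g^4 e_g^2 (1 paired), the low-spin configuration has 2 additional pairs, contributing +2 × 27420 = +54840 cm⁻¹.
Net CFSE = -73008 + 54840 = -18168 cm⁻¹.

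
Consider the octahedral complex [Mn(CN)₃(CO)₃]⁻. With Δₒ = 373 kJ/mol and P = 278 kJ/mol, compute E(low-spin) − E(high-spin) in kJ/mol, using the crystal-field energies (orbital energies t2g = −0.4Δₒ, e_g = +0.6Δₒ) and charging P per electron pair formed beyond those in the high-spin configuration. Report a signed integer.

Ligand charges: 3×(-1) from CN⁻ and 3×(+0) from CO sum to -3; with overall charge -1, Mn is +2.
Mn²⁺: group 7, so d-count = 7 − 2 = 5.
High-spin d⁵ fills as t2g^3 e_g^2 with CFSE 3(−0.4) + 2(+0.6) = 0.0Δₒ = 0 kJ/mol.
For low-spin the configuration is t2g^5 e_g^0: orbital energy -2.0 × 373 = -746 kJ/mol, and 2 additional pairs relative to high-spin add 556 kJ/mol, giving -190 kJ/mol.
E(LS) − E(HS) = -190 − (0) = -190 kJ/mol.

-190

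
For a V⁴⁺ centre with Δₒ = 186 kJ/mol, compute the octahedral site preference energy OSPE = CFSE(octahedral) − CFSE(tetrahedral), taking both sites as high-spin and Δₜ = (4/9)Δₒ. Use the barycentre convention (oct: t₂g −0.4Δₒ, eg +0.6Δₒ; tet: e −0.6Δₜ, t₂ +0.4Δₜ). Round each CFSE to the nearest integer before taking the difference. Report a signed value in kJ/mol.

-24

V⁴⁺: group 5, so d-count = 5 − 4 = 1.
In an octahedral site d¹ (HS) is t₂g¹ eg⁰, giving CFSE(oct) = -0.4Δₒ = -74 kJ/mol.
Tetrahedral e¹ t₂⁰ gives -0.6Δₜ = -0.6 × (4/9) × 186 = -50 kJ/mol.
OSPE = -74 − (-50) = -24 kJ/mol.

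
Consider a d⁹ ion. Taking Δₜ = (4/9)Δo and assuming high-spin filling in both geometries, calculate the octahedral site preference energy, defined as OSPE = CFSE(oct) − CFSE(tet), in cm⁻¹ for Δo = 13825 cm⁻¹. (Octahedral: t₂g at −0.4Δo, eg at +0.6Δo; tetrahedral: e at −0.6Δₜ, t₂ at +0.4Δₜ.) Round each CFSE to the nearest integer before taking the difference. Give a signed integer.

-5837

Octahedral (high-spin): t₂g⁶ eg³, CFSE = 6(−0.4) + 3(+0.6) = -0.6Δo = -0.6 × 13825 = -8295 cm⁻¹.
Tetrahedral: e⁴ t₂⁵, CFSE = 4(−0.6) + 5(+0.4) = -0.4Δₜ = -0.4 × (4/9) × 13825 = -2458 cm⁻¹.
OSPE = CFSE(oct) − CFSE(tet) = -8295 − (-2458) = -5837 cm⁻¹.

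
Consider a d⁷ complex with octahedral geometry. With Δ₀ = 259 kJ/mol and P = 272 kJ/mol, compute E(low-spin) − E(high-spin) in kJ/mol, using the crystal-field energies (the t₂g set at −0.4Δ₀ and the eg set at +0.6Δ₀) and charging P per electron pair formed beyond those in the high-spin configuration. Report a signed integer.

High-spin: t₂g⁵ eg², CFSE = -0.8Δ₀ = -207 kJ/mol.
Low-spin: t₂g⁶ eg¹, orbital CFSE = -1.8Δ₀ = -466 kJ/mol; plus 1 excess pair × P = +272 kJ/mol; total -194 kJ/mol.
The difference is -194 − (-207) = 13 kJ/mol, so high-spin lies lower.

13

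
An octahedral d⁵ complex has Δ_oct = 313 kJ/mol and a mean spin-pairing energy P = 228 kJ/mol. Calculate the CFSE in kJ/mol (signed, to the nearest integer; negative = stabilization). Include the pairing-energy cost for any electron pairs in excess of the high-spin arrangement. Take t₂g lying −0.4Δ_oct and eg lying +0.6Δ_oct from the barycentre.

-170

Δ_oct > P, so pairing is preferred: the ground state is low-spin.
That gives t₂g⁵ eg⁰.
Orbital CFSE = -2.0Δ_oct = -2.0 × 313 = -626 kJ/mol.
Excess pairs vs high-spin: 2 − 0 = 2; pairing cost = +456 kJ/mol.
Net CFSE = -626 + 456 = -170 kJ/mol.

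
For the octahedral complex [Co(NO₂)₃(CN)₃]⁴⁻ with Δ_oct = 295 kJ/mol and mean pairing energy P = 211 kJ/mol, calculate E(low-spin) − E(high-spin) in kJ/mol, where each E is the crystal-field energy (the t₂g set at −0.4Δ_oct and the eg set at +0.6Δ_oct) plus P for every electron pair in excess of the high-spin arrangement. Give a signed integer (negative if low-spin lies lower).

Ligand charges: 3×(-1) from NO₂⁻ and 3×(-1) from CN⁻ sum to -6; with overall charge -4, Co is +2.
Co is in group 9, so Co²⁺ is d⁷ (9 − 2 = 7).
High-spin: t₂g⁵ eg², CFSE = -0.8Δ_oct = -236 kJ/mol.
Low-spin t₂g⁶ eg¹ gives -1.8Δ_oct = -531 kJ/mol, but forming 1 extra pair costs 1P = 211 kJ/mol, so E(LS) = -531 + 211 = -320 kJ/mol.
E(LS) − E(HS) = -320 − (-236) = -84 kJ/mol.

-84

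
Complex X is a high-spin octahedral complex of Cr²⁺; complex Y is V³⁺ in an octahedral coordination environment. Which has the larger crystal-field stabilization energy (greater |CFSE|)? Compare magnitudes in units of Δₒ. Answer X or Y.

X: Group 6 minus oxidation state +2 gives a d⁴ configuration for Cr²⁺; t2g^3 e_g^1, CFSE = -0.6Δₒ.
Y: V³⁺: group 5, so d-count = 5 − 3 = 2; t2g^2 e_g^0, CFSE = -0.8Δₒ.
So Y has the larger |CFSE|.

Y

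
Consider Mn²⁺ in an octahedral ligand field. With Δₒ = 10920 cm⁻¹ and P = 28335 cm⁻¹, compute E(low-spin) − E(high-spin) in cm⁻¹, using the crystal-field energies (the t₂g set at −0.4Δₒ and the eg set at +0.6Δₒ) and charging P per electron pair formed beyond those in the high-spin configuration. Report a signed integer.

34830

Mn is in group 7, so Mn²⁺ is d⁵ (7 − 2 = 5).
High-spin d⁵ fills as t₂g³ eg² with CFSE 3(−0.4) + 2(+0.6) = 0.0Δₒ = 0 cm⁻¹.
Low-spin t₂g⁵ eg⁰ gives -2.0Δₒ = -21840 cm⁻¹, but forming 2 extra pairs costs 2P = 56670 cm⁻¹, so E(LS) = -21840 + 56670 = 34830 cm⁻¹.
The difference is 34830 − (0) = 34830 cm⁻¹, so high-spin lies lower.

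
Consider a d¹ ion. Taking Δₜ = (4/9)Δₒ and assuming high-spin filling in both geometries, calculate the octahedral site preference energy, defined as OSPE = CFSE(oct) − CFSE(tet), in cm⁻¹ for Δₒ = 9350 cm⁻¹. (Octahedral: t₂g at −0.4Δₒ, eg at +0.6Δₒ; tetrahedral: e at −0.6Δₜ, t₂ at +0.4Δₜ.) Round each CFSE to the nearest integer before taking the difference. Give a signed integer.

In an octahedral site d¹ (HS) is t₂g¹ eg⁰, giving CFSE(oct) = -0.4Δₒ = -3740 cm⁻¹.
Tetrahedral: e¹ t₂⁰, CFSE = 1(−0.6) + 0(+0.4) = -0.6Δₜ = -0.6 × (4/9) × 9350 = -2493 cm⁻¹.
OSPE = CFSE(oct) − CFSE(tet) = -3740 − (-2493) = -1247 cm⁻¹.

-1247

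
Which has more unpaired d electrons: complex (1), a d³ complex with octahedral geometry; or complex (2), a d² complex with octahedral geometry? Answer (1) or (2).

(1): For octahedral d³ the high- and low-spin configurations coincide; t2g^3 e_g^0 → 3 unpaired.
(2): t2g^2 e_g^0 → 2 unpaired.
So (1) has more unpaired electrons.

(1)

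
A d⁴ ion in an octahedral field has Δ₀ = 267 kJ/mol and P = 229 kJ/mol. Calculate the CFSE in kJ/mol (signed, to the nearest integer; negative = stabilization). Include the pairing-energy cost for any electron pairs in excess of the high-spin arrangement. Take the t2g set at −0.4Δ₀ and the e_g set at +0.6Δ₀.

-198

Since Δ₀ = 267 kJ/mol > P = 229 kJ/mol, the complex adopts the low-spin configuration.
That gives t2g^4 e_g^0.
Orbital CFSE = -1.6Δ₀ = -1.6 × 267 = -427 kJ/mol.
Excess pairs vs high-spin: 1 − 0 = 1; pairing cost = +229 kJ/mol.
Net CFSE = -427 + 229 = -198 kJ/mol.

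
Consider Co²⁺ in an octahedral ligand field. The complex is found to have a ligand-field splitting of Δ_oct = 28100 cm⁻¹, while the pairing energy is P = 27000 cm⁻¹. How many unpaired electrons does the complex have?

1

Co is in group 9, so Co²⁺ is d⁷ (9 − 2 = 7).
With Δ_oct > P the complex is low-spin.
That gives t₂g⁶ eg¹.
Unpaired electrons: 1.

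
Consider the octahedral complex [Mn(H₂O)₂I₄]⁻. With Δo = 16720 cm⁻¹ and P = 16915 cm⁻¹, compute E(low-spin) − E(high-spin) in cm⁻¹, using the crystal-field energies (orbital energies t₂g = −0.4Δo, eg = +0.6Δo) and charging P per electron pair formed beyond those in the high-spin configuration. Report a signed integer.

Ligand charges: 2×(+0) from H₂O and 4×(-1) from I⁻ sum to -4; with overall charge -1, Mn is +3.
Mn is in group 7, so Mn³⁺ is d⁴ (7 − 3 = 4).
High-spin d⁴ fills as t₂g³ eg¹ with CFSE 3(−0.4) + 1(+0.6) = -0.6Δo = -10032 cm⁻¹.
For low-spin the configuration is t₂g⁴ eg⁰: orbital energy -1.6 × 16720 = -26752 cm⁻¹, and 1 additional pair relative to high-spin adds 16915 cm⁻¹, giving -9837 cm⁻¹.
E(LS) − E(HS) = -9837 − (-10032) = 195 cm⁻¹.

195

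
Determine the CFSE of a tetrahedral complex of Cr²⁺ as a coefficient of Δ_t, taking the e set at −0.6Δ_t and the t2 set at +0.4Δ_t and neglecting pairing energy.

Cr is in group 6, so Cr²⁺ is d⁴ (6 − 2 = 4).
Tetrahedral splitting is small, so the complex is high-spin.
Configuration: e^2 t2^2.
CFSE = 2(-0.6Δ_t) + 2(0.4Δ_t) = -1.2Δ_t + 0.8Δ_t = -0.4Δ_t.

-0.4 Δ_t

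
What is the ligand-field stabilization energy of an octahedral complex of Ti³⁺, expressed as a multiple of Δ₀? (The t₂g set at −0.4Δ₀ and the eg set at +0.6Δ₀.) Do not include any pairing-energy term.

-0.4 Δ₀

Ti³⁺: group 4, so d-count = 4 − 3 = 1.
Configuration: t₂g¹ eg⁰.
CFSE = 1(-0.4Δ₀) + 0(0.6Δ₀) = -0.4Δ₀ + 0.0Δ₀ = -0.4Δ₀.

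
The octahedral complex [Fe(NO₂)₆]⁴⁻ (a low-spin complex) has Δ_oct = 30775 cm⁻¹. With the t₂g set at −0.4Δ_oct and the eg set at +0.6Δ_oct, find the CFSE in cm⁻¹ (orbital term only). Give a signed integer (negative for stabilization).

-73860

Each NO₂⁻ contributes -1; 6 × (-1) = -6. With overall charge -4, Fe is in the +2 oxidation state.
Fe is in group 8, so Fe²⁺ is d⁶ (8 − 2 = 6).
The d⁶ electrons fill as t₂g⁶ eg⁰.
Orbital CFSE = 6(-0.4) + 0(0.6) = -2.4Δ_oct = -2.4 × 30775 = -73860 cm⁻¹.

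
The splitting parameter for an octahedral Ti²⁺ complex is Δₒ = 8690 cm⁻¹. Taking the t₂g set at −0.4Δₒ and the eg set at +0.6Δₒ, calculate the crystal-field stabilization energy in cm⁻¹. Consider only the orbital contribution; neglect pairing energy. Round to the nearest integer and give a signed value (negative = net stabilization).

-6952

Ti²⁺: group 4, so d-count = 4 − 2 = 2.
The d² electrons fill as t₂g² eg⁰.
Orbital CFSE = 2(-0.4) + 0(0.6) = -0.8Δₒ = -0.8 × 8690 = -6952 cm⁻¹.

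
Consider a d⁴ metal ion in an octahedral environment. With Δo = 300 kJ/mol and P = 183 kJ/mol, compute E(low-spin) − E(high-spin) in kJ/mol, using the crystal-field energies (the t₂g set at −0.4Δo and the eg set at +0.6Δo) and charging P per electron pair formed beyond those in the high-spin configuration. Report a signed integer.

High-spin d⁴ fills as t₂g³ eg¹ with CFSE 3(−0.4) + 1(+0.6) = -0.6Δo = -180 kJ/mol.
For low-spin the configuration is t₂g⁴ eg⁰: orbital energy -1.6 × 300 = -480 kJ/mol, and 1 additional pair relative to high-spin adds 183 kJ/mol, giving -297 kJ/mol.
Thus E(LS) − E(HS) = -117 kJ/mol.

-117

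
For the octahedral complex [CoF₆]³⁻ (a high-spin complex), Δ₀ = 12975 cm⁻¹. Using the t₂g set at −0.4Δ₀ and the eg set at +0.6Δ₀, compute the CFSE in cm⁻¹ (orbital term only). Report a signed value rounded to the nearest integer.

Each F⁻ contributes -1; 6 × (-1) = -6. With overall charge -3, Co is in the +3 oxidation state.
Co sits in group 9; removing 3 electrons leaves Co³⁺ with 9 − 3 = 6 d electrons.
Configuration: t₂g⁴ eg².
CFSE(orbital) = 4×(-0.4Δ₀) + 2×(0.6Δ₀) = -0.4Δ₀; with Δ₀ = 12975 cm⁻¹ that is -5190 cm⁻¹.

-5190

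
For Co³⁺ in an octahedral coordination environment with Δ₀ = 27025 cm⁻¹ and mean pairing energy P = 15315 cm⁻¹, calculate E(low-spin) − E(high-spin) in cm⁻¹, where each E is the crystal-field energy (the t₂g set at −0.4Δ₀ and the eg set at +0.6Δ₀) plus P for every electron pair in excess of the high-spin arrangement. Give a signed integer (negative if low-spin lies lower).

Co is in group 9, so Co³⁺ is d⁶ (9 − 3 = 6).
In the high-spin limit (t₂g⁴ eg²) the orbital term is -0.4Δ₀ = -10810 cm⁻¹, with no excess pairing.
For low-spin the configuration is t₂g⁶ eg⁰: orbital energy -2.4 × 27025 = -64860 cm⁻¹, and 2 additional pairs relative to high-spin add 30630 cm⁻¹, giving -34230 cm⁻¹.
The difference is -34230 − (-10810) = -23420 cm⁻¹, so low-spin lies lower.

-23420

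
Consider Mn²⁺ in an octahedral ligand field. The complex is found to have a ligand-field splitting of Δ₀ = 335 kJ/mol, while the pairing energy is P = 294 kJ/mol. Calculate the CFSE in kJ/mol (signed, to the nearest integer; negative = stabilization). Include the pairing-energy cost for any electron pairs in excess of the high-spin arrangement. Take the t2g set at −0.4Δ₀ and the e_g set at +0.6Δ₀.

-82

Mn is in group 7, so Mn²⁺ is d⁵ (7 − 2 = 5).
Since Δ₀ = 335 kJ/mol > P = 294 kJ/mol, the complex adopts the low-spin configuration.
Filling d⁵ accordingly: t2g^5 e_g^0.
Orbital CFSE = -2.0Δ₀ = -2.0 × 335 = -670 kJ/mol.
Excess pairs vs high-spin: 2 − 0 = 2; pairing cost = +588 kJ/mol.
Net CFSE = -670 + 588 = -82 kJ/mol.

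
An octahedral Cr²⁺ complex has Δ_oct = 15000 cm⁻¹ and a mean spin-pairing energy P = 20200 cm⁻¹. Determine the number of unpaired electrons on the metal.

Cr²⁺: group 6, so d-count = 6 − 2 = 4.
With Δ_oct < P the complex is high-spin.
Configuration: t₂g³ eg¹.
Unpaired electrons: 4.

4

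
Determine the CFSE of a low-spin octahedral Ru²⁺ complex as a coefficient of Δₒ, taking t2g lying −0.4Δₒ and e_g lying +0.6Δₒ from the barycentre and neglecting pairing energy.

-2.4 Δₒ

Group 8 minus oxidation state +2 gives a d⁶ configuration for Ru²⁺.
Configuration: t2g^6 e_g^0.
CFSE = 6(-0.4Δₒ) + 0(0.6Δₒ) = -2.4Δₒ + 0.0Δₒ = -2.4Δₒ.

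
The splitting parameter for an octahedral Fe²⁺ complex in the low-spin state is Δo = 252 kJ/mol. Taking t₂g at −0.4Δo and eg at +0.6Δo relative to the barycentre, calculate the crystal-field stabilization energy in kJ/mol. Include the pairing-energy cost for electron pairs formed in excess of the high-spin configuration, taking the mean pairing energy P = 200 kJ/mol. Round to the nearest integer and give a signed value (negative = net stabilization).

-205

Group 8 minus oxidation state +2 gives a d⁶ configuration for Fe²⁺.
Electron filling gives t₂g⁶ eg⁰.
The orbital stabilization is -2.4Δo = -2.4 × 252 = -605 kJ/mol.
High-spin d⁶ would be t₂g⁴ eg² with 1 pair; low-spin has 3, so 2 excess pairs cost +2P = +400 kJ/mol.
Net CFSE = -605 + 400 = -205 kJ/mol.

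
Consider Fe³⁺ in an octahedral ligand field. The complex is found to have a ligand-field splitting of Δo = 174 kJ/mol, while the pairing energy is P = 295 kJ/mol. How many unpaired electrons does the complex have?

5

Fe³⁺: group 8, so d-count = 8 − 3 = 5.
Since Δo = 174 kJ/mol < P = 295 kJ/mol, the complex adopts the high-spin configuration.
Filling d⁵ accordingly: t₂g³ eg².
Unpaired electrons: 5.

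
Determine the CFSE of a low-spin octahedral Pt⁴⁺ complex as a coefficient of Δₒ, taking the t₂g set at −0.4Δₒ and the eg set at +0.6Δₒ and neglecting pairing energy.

Pt sits in group 10; removing 4 electrons leaves Pt⁴⁺ with 10 − 4 = 6 d electrons.
Configuration: t₂g⁶ eg⁰.
CFSE = 6(-0.4Δₒ) + 0(0.6Δₒ) = -2.4Δₒ + 0.0Δₒ = -2.4Δₒ.

-2.4 Δₒ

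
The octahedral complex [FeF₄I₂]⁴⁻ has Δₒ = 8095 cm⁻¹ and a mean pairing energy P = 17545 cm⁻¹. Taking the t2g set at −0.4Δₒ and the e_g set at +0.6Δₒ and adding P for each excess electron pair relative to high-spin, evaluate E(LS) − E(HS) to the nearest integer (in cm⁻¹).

18900

Ligand charges: 4×(-1) from F⁻ and 2×(-1) from I⁻ sum to -6; with overall charge -4, Fe is +2.
Fe is in group 8, so Fe²⁺ is d⁶ (8 − 2 = 6).
High-spin: t2g^4 e_g^2, CFSE = -0.4Δₒ = -3238 cm⁻¹.
For low-spin the configuration is t2g^6 e_g^0: orbital energy -2.4 × 8095 = -19428 cm⁻¹, and 2 additional pairs relative to high-spin add 35090 cm⁻¹, giving 15662 cm⁻¹.
E(LS) − E(HS) = 15662 − (-3238) = 18900 cm⁻¹.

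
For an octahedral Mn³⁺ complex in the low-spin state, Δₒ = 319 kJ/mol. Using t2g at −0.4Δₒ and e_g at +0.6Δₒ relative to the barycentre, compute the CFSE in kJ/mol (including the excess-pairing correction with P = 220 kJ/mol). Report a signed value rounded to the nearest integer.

Mn sits in group 7; removing 3 electrons leaves Mn³⁺ with 7 − 3 = 4 d electrons.
Configuration: t2g^4 e_g^0.
Orbital CFSE = 4(-0.4) + 0(0.6) = -1.6Δₒ = -1.6 × 319 = -510 kJ/mol.
Pairing penalty: 1 pair vs 0 in the high-spin reference → 1 extra × P = 220 kJ/mol.
Net CFSE = -510 + 220 = -290 kJ/mol.

-290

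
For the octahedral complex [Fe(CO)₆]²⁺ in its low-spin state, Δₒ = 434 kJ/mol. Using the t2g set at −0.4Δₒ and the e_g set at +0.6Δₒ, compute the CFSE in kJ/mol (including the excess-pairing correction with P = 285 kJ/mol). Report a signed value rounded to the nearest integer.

-472

CO is neutral, so the +2 overall charge sits on Fe: oxidation state +2.
Fe²⁺: group 8, so d-count = 8 − 2 = 6.
Electron filling gives t2g^6 e_g^0.
The orbital stabilization is -2.4Δₒ = -2.4 × 434 = -1042 kJ/mol.
Relative to high-spin t2g^4 e_g^2 (1 paired), the low-spin configuration has 2 additional pairs, contributing +2 × 285 = +570 kJ/mol.
Net CFSE = -1042 + 570 = -472 kJ/mol.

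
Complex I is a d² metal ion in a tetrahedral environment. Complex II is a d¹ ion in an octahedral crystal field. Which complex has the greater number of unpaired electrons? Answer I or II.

I: With tetrahedral geometry the complex is necessarily high-spin; e^2 t2^0 → 2 unpaired.
II: t2g^1 e_g^0 → 1 unpaired.
So I has more unpaired electrons.

I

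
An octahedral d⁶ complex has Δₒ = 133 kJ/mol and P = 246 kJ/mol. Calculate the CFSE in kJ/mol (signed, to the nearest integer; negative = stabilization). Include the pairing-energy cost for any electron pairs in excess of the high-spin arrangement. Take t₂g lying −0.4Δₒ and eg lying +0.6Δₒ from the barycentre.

-53

Here Δₒ < P (133 < 246), so the high-spin state is favoured.
Configuration: t₂g⁴ eg².
Orbital CFSE = -0.4Δₒ = -0.4 × 133 = -53 kJ/mol.
High-spin has no excess pairs, so no pairing correction applies.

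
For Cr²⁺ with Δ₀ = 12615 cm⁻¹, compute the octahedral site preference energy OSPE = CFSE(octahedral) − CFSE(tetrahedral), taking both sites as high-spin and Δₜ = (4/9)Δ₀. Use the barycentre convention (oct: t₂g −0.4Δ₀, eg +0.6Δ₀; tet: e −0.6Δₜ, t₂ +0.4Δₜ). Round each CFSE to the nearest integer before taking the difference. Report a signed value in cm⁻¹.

Cr sits in group 6; removing 2 electrons leaves Cr²⁺ with 6 − 2 = 4 d electrons.
In an octahedral site d⁴ (HS) is t2g^3 e_g^1, giving CFSE(oct) = -0.6Δ₀ = -7569 cm⁻¹.
Tetrahedral: e^2 t2^2, CFSE = 2(−0.6) + 2(+0.4) = -0.4Δₜ = -0.4 × (4/9) × 12615 = -2243 cm⁻¹.
Subtracting, OSPE = -7569 − (-2243) = -5326 cm⁻¹.

-5326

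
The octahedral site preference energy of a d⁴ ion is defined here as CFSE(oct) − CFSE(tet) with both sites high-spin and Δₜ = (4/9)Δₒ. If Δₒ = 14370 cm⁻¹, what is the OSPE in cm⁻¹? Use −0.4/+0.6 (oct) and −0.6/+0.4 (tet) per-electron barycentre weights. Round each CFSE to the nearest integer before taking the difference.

-6067

Octahedral (high-spin): t₂g³ eg¹, CFSE = 3(−0.4) + 1(+0.6) = -0.6Δₒ = -0.6 × 14370 = -8622 cm⁻¹.
Tetrahedral e² t₂² gives -0.4Δₜ = -0.4 × (4/9) × 14370 = -2555 cm⁻¹.
OSPE = -8622 − (-2555) = -6067 cm⁻¹.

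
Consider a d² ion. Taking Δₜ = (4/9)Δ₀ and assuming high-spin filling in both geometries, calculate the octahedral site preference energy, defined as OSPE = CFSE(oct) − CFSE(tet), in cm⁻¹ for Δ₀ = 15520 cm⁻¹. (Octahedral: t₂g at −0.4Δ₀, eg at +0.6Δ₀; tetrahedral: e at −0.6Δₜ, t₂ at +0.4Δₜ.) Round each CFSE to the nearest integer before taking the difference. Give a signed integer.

-4139

In an octahedral site d² (HS) is t₂g² eg⁰, giving CFSE(oct) = -0.8Δ₀ = -12416 cm⁻¹.
Tetrahedral: e² t₂⁰, CFSE = 2(−0.6) + 0(+0.4) = -1.2Δₜ = -1.2 × (4/9) × 15520 = -8277 cm⁻¹.
Subtracting, OSPE = -12416 − (-8277) = -4139 cm⁻¹.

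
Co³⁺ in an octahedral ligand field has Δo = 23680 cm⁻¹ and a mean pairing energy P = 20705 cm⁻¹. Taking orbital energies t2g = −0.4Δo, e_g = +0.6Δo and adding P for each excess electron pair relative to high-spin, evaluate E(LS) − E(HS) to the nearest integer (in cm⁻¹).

Co³⁺: group 9, so d-count = 9 − 3 = 6.
In the high-spin limit (t2g^4 e_g^2) the orbital term is -0.4Δo = -9472 cm⁻¹, with no excess pairing.
For low-spin the configuration is t2g^6 e_g^0: orbital energy -2.4 × 23680 = -56832 cm⁻¹, and 2 additional pairs relative to high-spin add 41410 cm⁻¹, giving -15422 cm⁻¹.
E(LS) − E(HS) = -15422 − (-9472) = -5950 cm⁻¹.

-5950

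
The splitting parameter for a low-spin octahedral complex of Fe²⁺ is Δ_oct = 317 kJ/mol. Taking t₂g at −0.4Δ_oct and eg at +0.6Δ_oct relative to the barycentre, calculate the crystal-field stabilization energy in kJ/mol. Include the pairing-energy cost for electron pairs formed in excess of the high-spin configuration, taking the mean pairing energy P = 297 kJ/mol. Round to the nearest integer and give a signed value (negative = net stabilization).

Fe is in group 8, so Fe²⁺ is d⁶ (8 − 2 = 6).
Electron filling gives t₂g⁶ eg⁰.
CFSE(orbital) = 6×(-0.4Δ_oct) + 0×(0.6Δ_oct) = -2.4Δ_oct; with Δ_oct = 317 kJ/mol that is -761 kJ/mol.
Pairing penalty: 3 pairs vs 1 in the high-spin reference → 2 extra × P = 594 kJ/mol.
Overall CFSE = -761 + 594 = -167 kJ/mol.

-167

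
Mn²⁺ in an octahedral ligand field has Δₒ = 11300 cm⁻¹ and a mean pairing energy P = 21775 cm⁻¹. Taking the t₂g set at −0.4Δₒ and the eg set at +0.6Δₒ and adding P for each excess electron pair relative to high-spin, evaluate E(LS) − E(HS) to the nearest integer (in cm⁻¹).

20950

Mn sits in group 7; removing 2 electrons leaves Mn²⁺ with 7 − 2 = 5 d electrons.
High-spin d⁵ fills as t₂g³ eg² with CFSE 3(−0.4) + 2(+0.6) = 0.0Δₒ = 0 cm⁻¹.
Low-spin t₂g⁵ eg⁰ gives -2.0Δₒ = -22600 cm⁻¹, but forming 2 extra pairs costs 2P = 43550 cm⁻¹, so E(LS) = -22600 + 43550 = 20950 cm⁻¹.
The difference is 20950 − (0) = 20950 cm⁻¹, so high-spin lies lower.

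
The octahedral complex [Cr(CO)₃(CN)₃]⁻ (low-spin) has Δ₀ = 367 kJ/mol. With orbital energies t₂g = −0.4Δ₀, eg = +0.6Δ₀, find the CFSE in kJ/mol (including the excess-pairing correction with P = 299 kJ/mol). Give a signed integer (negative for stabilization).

Ligand charges: 3×(+0) from CO and 3×(-1) from CN⁻ sum to -3; with overall charge -1, Cr is +2.
Cr sits in group 6; removing 2 electrons leaves Cr²⁺ with 6 − 2 = 4 d electrons.
Configuration: t₂g⁴ eg⁰.
Orbital CFSE = 4(-0.4) + 0(0.6) = -1.6Δ₀ = -1.6 × 367 = -587 kJ/mol.
High-spin d⁴ would be t₂g³ eg¹ with 0 pairs; low-spin has 1, so 1 excess pair costs +1P = +299 kJ/mol.
Combining: -587 + 299 = -288 kJ/mol.

-288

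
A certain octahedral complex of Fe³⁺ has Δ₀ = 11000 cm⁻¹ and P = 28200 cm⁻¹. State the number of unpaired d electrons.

Fe is in group 8, so Fe³⁺ is d⁵ (8 − 3 = 5).
Here Δ₀ < P (11000 < 28200), so the high-spin state is favoured.
Configuration: t₂g³ eg².
Unpaired electrons: 5.

5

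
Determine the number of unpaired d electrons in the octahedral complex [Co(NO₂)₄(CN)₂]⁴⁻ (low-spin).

Ligand charges: 4×(-1) from NO₂⁻ and 2×(-1) from CN⁻ sum to -6; with overall charge -4, Co is +2.
Co sits in group 9; removing 2 electrons leaves Co²⁺ with 9 − 2 = 7 d electrons.
Configuration: t₂g⁶ eg¹, giving 1 unpaired electron.

1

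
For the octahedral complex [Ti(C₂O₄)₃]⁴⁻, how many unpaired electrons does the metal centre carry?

2

Each C₂O₄²⁻ contributes -2; 3 × (-2) = -6. With overall charge -4, Ti is in the +2 oxidation state.
Group 4 minus oxidation state +2 gives a d² configuration for Ti²⁺.
Configuration: t2g^2 e_g^0, giving 2 unpaired electrons.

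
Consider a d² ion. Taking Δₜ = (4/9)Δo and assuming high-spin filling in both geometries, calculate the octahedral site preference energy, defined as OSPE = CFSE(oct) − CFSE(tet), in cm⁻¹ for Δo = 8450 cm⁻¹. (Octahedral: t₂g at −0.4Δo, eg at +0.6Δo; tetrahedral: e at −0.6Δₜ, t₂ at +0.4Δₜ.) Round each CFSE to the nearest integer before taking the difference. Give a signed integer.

In an octahedral site d² (HS) is t₂g² eg⁰, giving CFSE(oct) = -0.8Δo = -6760 cm⁻¹.
Tetrahedral: e² t₂⁰, CFSE = 2(−0.6) + 0(+0.4) = -1.2Δₜ = -1.2 × (4/9) × 8450 = -4507 cm⁻¹.
OSPE = -6760 − (-4507) = -2253 cm⁻¹.

-2253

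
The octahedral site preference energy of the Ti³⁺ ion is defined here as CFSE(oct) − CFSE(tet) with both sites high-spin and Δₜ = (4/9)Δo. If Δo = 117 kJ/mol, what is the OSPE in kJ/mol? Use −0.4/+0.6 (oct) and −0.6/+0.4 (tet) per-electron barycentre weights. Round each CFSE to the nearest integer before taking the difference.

Ti is in group 4, so Ti³⁺ is d¹ (4 − 3 = 1).
Octahedral (high-spin): t2g^1 e_g^0, CFSE = 1(−0.4) + 0(+0.6) = -0.4Δo = -0.4 × 117 = -47 kJ/mol.
Tetrahedral: e^1 t2^0, CFSE = 1(−0.6) + 0(+0.4) = -0.6Δₜ = -0.6 × (4/9) × 117 = -31 kJ/mol.
OSPE = -47 − (-31) = -16 kJ/mol.

-16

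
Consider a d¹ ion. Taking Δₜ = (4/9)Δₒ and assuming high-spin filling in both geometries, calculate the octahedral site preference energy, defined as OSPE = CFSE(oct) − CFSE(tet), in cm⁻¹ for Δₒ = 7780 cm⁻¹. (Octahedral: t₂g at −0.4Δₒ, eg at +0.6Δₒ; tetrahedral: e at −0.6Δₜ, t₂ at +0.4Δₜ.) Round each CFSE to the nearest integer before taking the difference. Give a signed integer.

-1037

In an octahedral site d¹ (HS) is t₂g¹ eg⁰, giving CFSE(oct) = -0.4Δₒ = -3112 cm⁻¹.
Tetrahedral: e¹ t₂⁰, CFSE = 1(−0.6) + 0(+0.4) = -0.6Δₜ = -0.6 × (4/9) × 7780 = -2075 cm⁻¹.
OSPE = -3112 − (-2075) = -1037 cm⁻¹.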